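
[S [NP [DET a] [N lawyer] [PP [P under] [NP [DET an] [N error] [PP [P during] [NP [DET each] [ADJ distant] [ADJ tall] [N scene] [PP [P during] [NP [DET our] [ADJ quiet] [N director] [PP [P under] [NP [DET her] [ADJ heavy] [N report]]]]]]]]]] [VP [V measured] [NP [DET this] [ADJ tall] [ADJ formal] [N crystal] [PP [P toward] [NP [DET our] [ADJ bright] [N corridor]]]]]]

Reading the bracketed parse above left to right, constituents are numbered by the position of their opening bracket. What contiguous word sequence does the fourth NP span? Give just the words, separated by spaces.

our quiet director under her heavy report

In left-to-right order the NP constituents are "a lawyer under an error during each distant tall scene during our quiet director under her heavy report"; "an error during each distant tall scene during our quiet director under her heavy report"; "each distant tall scene during our quiet director under her heavy report"; "our quiet director under her heavy report"; "her heavy report"; "this tall formal crystal toward our bright corridor"; "our bright corridor". Number 4 is "our quiet director under her heavy report".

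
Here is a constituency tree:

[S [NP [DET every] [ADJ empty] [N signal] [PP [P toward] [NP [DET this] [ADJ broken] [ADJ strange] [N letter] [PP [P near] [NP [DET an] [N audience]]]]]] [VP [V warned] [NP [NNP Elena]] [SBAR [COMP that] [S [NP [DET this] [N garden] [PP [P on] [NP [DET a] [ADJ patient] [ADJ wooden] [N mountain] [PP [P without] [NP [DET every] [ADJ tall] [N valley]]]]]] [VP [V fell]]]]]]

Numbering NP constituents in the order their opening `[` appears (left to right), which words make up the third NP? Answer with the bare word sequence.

Opening `[NP` markers occur at word positions 1, 5, 10, 13, 15, 18, 23; the third of these opens the constituent [NP an audience].

an audience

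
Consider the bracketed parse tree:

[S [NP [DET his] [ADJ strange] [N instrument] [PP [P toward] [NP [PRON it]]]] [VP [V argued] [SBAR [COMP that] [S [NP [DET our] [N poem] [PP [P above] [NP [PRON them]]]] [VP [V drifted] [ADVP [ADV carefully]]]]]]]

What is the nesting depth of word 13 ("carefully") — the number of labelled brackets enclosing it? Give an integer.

7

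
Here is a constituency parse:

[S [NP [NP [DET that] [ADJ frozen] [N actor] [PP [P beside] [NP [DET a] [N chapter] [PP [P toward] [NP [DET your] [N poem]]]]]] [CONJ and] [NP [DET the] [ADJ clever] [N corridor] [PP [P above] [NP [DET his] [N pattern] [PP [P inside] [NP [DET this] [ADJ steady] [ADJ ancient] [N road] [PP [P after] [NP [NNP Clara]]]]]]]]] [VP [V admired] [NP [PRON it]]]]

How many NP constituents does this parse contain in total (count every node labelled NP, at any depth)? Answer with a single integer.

9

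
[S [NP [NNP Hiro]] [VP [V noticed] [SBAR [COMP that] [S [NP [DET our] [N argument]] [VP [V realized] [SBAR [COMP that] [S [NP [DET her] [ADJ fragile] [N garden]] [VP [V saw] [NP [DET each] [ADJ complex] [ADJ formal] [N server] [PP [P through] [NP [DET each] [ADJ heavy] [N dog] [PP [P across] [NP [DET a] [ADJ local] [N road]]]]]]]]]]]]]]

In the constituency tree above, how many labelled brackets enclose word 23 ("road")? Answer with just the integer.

14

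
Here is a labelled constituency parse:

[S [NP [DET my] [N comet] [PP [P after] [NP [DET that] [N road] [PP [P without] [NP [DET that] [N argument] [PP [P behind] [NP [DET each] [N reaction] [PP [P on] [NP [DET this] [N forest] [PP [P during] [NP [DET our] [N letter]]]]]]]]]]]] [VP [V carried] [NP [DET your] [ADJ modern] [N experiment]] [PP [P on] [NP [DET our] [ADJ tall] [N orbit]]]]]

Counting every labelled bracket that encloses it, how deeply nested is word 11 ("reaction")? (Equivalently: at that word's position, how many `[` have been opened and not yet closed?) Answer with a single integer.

9

Path from the root down to the word: S → NP → PP → NP → PP → NP → PP → NP → N. That is 9 enclosing brackets.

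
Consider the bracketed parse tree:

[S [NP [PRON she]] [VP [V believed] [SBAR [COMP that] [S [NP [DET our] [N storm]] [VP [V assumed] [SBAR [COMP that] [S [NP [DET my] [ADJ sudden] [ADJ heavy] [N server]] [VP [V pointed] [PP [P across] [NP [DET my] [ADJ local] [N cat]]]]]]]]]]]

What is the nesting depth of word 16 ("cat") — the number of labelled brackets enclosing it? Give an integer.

11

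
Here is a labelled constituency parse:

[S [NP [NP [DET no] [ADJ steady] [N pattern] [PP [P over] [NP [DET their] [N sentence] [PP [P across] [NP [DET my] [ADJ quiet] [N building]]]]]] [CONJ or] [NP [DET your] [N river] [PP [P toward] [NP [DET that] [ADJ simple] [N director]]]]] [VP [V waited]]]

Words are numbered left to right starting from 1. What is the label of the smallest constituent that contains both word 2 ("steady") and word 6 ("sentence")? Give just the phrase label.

NP

Both words fall inside [NP no steady pattern over their sentence across my quiet building] (words 1–10), and no smaller constituent contains them both. Label: NP.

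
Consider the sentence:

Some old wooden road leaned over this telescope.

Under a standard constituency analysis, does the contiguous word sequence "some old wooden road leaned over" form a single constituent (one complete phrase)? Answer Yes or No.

"some" belongs to the noun phrase "some old wooden road" while "over" belongs to the verb phrase "leaned over this telescope"; a span that runs across that boundary is not a single phrase.

No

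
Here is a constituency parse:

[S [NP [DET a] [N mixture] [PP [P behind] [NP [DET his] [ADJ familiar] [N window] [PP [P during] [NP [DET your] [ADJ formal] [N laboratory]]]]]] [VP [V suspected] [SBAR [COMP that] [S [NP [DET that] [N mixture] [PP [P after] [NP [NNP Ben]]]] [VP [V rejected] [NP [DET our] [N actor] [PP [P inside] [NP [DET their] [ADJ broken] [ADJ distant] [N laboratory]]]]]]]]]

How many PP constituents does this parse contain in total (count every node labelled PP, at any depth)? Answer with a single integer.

4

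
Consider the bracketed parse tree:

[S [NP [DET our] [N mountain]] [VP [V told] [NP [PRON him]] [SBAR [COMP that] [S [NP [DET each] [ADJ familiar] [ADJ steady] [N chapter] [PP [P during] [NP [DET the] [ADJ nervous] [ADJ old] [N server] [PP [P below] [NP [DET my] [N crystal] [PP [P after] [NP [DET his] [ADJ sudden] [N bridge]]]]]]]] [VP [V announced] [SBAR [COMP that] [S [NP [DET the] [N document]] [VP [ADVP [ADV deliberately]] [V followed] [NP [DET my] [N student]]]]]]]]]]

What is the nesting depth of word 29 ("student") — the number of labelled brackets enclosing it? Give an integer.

10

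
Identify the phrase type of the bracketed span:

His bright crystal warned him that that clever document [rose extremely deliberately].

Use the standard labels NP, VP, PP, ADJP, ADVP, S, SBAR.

The span is built around the verb "rose" — a verb phrase (VP).

VP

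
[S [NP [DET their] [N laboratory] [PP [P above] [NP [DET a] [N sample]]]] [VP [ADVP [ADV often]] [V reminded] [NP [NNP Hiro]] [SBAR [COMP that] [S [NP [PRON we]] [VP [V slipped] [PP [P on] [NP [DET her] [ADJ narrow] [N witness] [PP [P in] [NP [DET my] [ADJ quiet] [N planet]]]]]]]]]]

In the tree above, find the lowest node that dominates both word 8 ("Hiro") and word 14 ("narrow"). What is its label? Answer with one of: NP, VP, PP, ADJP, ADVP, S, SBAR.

VP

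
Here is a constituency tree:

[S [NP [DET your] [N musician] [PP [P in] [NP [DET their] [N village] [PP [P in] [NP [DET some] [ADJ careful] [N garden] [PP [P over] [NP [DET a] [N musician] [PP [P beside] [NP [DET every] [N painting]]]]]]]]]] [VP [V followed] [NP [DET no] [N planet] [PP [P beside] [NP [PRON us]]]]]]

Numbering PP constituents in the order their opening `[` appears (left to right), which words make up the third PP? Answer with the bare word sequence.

Opening `[PP` markers occur at word positions 3, 6, 10, 13, 19; the third of these opens the constituent [PP over a musician beside every painting].

over a musician beside every painting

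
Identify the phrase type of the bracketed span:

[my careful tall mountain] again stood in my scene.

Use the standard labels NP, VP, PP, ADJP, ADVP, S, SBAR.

"mountain" is the head of the bracketed span, so the span is a noun phrase: NP.

NP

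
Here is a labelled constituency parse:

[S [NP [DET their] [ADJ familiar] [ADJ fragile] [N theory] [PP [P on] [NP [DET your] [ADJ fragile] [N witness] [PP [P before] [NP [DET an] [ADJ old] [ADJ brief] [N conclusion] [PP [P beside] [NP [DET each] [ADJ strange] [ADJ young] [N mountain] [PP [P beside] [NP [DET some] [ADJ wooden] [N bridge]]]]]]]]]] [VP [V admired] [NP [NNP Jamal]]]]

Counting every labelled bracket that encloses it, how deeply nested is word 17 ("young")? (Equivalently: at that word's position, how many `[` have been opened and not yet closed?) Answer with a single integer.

9

Counting open brackets not yet closed at "young": [S [NP [PP [NP [PP [NP [PP [NP [ADJ = 9.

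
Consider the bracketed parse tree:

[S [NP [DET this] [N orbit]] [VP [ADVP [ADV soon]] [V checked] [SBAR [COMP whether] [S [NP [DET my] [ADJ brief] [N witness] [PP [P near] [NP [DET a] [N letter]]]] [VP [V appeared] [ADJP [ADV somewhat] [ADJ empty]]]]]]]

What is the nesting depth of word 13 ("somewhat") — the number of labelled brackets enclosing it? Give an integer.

7

The word sits inside ADV, which is inside ADJP, inside VP, inside S, inside SBAR, inside VP, inside S — 7 brackets in all.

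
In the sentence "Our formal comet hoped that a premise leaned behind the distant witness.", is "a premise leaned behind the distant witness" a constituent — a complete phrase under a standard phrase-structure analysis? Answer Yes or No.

The sequence corresponds to a single S node — the clause "a premise leaned behind the distant witness".

Yes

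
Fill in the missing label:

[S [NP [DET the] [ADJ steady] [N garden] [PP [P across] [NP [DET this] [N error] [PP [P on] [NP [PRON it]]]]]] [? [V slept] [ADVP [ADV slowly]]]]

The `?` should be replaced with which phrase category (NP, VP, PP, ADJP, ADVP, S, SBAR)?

The `?` node immediately contains: V 'slept', ADVP. That is the internal structure of a verb phrase, so the label is VP.

VP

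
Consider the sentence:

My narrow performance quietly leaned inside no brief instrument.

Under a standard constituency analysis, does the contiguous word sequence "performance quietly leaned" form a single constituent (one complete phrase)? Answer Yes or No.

No

The sequence begins inside the noun phrase "my narrow performance" and ends inside the verb phrase "quietly leaned inside no brief instrument"; it crosses a phrase boundary, so no single node in the tree spans exactly those words.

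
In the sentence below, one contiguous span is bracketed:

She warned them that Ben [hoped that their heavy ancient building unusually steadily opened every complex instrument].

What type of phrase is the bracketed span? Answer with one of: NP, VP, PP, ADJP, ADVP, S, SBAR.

VP

The span is built around the verb "hoped" — a verb phrase (VP).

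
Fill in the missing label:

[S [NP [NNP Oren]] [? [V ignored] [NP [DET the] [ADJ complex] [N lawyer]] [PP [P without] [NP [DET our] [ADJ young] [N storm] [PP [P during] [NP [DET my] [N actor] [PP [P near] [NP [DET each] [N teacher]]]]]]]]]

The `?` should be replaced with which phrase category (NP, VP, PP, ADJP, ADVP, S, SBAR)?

VP

A constituent whose immediate children are V 'ignored', NP, PP is a verb phrase: VP.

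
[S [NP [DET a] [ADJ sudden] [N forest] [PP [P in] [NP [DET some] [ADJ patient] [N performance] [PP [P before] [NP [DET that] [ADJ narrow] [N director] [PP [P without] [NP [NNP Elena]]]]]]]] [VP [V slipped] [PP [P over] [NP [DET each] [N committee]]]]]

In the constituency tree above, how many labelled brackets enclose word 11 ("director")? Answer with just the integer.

7

Counting open brackets not yet closed at "director": [S [NP [PP [NP [PP [NP [N = 7.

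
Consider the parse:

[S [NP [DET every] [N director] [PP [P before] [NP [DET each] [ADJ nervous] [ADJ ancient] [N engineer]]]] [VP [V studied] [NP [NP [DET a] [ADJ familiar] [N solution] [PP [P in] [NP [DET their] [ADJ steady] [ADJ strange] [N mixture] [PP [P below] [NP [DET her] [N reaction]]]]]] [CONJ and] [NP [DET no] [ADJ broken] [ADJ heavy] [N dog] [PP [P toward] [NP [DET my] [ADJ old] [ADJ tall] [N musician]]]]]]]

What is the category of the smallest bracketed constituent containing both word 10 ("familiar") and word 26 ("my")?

Word 10 lies under S → VP → NP → NP → ADJ; word 26 lies under S → VP → NP → NP → PP → NP → DET. The lowest shared node is the NP.

NP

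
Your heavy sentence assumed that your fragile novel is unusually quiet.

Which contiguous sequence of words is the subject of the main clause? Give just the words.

"your heavy sentence" is the NP that combines with the VP headed by "assumed" to form the main clause — the subject.

your heavy sentence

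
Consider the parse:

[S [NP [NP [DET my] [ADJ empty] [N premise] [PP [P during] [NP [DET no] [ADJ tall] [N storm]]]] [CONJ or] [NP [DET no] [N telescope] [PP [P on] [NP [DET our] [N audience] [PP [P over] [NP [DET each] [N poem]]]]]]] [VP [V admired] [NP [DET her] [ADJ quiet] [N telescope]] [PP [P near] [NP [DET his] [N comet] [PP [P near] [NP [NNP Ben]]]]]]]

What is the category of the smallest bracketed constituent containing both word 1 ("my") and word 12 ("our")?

NP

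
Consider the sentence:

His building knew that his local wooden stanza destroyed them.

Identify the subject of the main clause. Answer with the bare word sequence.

The subject of the main clause is the NP immediately before the verb "knew": "his building".

his building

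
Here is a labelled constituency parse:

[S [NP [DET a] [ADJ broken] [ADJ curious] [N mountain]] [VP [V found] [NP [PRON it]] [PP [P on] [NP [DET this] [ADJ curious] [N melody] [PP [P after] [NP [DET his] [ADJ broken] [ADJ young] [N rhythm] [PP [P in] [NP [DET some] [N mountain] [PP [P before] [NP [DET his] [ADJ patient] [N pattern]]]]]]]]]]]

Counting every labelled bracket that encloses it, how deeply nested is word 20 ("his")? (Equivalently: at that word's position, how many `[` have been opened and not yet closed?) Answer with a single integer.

11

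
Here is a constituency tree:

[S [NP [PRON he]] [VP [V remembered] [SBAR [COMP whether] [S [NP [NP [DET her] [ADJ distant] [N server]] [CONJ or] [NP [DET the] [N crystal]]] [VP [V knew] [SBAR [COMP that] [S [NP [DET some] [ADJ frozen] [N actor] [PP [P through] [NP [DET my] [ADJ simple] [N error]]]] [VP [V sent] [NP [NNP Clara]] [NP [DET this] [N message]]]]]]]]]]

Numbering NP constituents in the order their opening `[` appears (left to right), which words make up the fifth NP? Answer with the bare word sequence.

The NP opening brackets appear, in order, over: "he"; "her distant server or the crystal"; "her distant server"; "the crystal"; "some frozen actor through my simple error"; "my simple error"; "Clara"; "this message". The fifth one spans "some frozen actor through my simple error".

some frozen actor through my simple error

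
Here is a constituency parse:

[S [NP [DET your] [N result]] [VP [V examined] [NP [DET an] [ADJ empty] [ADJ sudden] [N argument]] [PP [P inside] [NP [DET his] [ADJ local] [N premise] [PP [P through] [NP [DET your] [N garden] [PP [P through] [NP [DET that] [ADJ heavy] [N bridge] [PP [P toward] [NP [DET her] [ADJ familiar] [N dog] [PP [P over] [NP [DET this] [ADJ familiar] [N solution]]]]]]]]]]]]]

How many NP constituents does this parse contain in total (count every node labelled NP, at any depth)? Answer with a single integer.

7

Scanning left to right, an opening `[NP` appears at word positions 1, 4, 9, 13, 16, 20, 24 — 7 in total.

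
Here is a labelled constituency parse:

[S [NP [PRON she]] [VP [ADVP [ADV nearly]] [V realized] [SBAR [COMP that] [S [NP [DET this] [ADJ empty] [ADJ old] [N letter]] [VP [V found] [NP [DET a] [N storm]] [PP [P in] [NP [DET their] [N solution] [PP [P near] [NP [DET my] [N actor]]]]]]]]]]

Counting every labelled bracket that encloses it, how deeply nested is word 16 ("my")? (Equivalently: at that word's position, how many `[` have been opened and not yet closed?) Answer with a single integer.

10

Path from the root down to the word: S → VP → SBAR → S → VP → PP → NP → PP → NP → DET. That is 10 enclosing brackets.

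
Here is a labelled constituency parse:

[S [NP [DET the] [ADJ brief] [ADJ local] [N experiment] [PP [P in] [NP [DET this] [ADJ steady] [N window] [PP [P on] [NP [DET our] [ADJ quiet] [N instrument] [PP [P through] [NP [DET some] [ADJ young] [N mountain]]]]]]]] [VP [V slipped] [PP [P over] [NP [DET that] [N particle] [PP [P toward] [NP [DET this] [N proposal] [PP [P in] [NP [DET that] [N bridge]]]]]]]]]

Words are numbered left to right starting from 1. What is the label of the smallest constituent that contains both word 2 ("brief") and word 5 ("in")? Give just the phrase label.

NP

Both words fall inside [NP the brief local experiment in this steady window on our quiet instrument through some young mountain] (words 1–16), and no smaller constituent contains them both. Label: NP.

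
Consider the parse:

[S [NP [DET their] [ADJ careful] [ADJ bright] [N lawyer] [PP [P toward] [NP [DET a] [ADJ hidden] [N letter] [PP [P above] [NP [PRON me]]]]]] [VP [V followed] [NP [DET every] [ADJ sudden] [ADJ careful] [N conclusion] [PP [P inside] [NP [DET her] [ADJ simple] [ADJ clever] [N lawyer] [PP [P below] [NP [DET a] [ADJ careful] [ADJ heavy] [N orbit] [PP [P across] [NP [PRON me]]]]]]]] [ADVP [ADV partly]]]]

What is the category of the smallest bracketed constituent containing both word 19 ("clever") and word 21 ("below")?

NP

Word 19 lies under S → VP → NP → PP → NP → ADJ; word 21 lies under S → VP → NP → PP → NP → PP → P. The lowest shared node is the NP.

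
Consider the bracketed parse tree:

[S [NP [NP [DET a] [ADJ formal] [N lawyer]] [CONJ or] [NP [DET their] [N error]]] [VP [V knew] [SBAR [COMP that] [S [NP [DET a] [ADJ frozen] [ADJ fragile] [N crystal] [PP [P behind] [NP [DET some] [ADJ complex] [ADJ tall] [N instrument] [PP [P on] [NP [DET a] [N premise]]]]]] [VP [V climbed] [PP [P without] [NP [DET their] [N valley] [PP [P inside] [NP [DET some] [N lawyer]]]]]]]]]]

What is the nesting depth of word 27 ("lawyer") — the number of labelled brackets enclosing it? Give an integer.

Path from the root down to the word: S → VP → SBAR → S → VP → PP → NP → PP → NP → N. That is 10 enclosing brackets.

10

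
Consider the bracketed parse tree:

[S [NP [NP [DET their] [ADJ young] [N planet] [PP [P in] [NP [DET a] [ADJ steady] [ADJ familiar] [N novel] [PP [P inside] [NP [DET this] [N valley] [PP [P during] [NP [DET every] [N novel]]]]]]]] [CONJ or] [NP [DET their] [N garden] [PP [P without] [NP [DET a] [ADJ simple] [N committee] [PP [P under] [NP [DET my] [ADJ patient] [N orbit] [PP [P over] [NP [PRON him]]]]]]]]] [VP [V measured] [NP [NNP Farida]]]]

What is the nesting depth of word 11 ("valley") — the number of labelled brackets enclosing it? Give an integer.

8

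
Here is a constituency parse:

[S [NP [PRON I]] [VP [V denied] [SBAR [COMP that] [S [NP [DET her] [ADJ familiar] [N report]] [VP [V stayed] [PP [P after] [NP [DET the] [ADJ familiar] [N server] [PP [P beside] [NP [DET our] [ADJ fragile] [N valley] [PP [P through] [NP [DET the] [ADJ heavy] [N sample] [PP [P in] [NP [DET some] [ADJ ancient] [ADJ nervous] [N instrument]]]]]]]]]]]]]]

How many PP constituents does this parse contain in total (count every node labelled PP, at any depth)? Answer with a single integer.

Listing each PP by its span: [PP after the familiar server beside our fragile valley through the heavy sample in some ancient nervous instrument]; [PP beside our fragile valley through the heavy sample in some ancient nervous instrument]; [PP through the heavy sample in some ancient nervous instrument]; [PP in some ancient nervous instrument] — that makes 4.

4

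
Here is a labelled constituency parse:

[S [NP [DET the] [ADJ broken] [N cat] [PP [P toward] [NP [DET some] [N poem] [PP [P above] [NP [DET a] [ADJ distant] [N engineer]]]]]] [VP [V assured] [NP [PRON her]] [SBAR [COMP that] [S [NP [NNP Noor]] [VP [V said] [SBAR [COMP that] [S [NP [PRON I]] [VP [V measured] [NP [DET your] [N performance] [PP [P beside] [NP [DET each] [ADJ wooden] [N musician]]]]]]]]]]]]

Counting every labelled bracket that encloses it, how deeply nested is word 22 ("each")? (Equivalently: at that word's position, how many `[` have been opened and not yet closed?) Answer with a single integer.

12

The word sits inside DET, which is inside NP, inside PP, inside NP, inside VP, inside S, inside SBAR, inside VP, inside S, inside SBAR, inside VP, inside S — 12 brackets in all.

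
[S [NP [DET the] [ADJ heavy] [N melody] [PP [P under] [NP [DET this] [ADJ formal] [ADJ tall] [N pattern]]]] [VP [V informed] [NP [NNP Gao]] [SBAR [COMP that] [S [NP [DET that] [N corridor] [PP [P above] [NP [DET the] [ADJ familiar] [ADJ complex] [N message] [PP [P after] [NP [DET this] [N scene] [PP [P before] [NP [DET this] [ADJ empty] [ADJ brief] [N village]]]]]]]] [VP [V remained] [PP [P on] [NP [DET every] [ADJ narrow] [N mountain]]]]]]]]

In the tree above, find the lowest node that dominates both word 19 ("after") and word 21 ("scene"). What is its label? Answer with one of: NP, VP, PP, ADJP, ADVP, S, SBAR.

PP

Word 19 lies under S → VP → SBAR → S → NP → PP → NP → PP → P; word 21 lies under S → VP → SBAR → S → NP → PP → NP → PP → NP → N. The lowest shared node is the PP.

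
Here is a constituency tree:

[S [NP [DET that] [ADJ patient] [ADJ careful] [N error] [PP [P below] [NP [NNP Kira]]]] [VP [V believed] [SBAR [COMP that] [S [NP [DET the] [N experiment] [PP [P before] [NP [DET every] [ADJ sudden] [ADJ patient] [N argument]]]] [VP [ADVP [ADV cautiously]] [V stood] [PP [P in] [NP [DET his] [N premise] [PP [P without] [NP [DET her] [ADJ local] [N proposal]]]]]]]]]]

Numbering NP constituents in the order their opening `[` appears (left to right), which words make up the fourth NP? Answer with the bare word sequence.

every sudden patient argument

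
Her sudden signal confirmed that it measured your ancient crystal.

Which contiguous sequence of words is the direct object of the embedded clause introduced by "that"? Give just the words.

your ancient crystal

Within the embedded clause introduced by "that", the direct object of "measured" is "your ancient crystal".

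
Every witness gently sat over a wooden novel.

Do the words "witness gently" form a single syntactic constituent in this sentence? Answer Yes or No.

No

The sequence begins inside the noun phrase "every witness" and ends inside the verb phrase "gently sat over a wooden novel"; it crosses a phrase boundary, so no single node in the tree spans exactly those words.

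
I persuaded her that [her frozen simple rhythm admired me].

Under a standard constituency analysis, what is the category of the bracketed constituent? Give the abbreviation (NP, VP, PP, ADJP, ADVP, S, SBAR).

S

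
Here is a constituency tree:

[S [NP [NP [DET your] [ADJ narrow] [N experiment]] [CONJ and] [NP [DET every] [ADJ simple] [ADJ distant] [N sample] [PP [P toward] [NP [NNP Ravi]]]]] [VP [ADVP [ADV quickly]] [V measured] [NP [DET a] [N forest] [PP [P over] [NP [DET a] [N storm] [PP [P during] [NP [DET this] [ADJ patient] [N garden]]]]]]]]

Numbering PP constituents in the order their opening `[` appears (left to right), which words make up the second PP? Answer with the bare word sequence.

over a storm during this patient garden

Opening `[PP` markers occur at word positions 9, 15, 18; the second of these opens the constituent [PP over a storm during this patient garden].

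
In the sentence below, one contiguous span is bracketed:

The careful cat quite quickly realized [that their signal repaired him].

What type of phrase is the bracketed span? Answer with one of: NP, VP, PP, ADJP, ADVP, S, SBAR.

The bracketed span "that their signal repaired him" is headed by "that", making it a subordinate clause (SBAR).

SBAR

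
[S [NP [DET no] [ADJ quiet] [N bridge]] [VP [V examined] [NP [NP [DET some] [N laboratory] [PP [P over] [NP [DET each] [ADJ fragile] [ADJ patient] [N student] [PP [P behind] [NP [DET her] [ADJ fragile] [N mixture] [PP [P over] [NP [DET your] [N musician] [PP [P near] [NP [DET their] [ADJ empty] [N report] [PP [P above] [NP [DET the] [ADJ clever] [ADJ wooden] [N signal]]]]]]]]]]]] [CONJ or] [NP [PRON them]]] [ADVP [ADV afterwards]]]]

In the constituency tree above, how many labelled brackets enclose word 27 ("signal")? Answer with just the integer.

15

Counting open brackets not yet closed at "signal": [S [VP [NP [NP [PP [NP [PP [NP [PP [NP [PP [NP [PP [NP [N = 15.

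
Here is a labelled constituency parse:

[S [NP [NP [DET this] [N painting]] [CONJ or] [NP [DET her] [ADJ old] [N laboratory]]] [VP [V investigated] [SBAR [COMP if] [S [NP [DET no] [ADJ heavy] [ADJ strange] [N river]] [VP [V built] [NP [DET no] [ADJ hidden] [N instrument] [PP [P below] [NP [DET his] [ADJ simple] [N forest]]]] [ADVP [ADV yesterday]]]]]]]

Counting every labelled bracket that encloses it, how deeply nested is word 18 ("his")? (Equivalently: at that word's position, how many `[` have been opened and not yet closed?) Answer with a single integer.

9

Counting open brackets not yet closed at "his": [S [VP [SBAR [S [VP [NP [PP [NP [DET = 9.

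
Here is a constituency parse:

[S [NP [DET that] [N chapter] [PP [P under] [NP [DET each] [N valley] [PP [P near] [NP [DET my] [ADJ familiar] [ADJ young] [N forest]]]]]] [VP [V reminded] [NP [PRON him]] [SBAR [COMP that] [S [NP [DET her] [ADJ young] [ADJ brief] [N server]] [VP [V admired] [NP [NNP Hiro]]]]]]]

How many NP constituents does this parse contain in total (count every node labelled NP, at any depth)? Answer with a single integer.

6

Listing each NP by its span: [NP that chapter under each valley near my familiar young forest]; [NP each valley near my familiar young forest]; [NP my familiar young forest]; [NP him]; [NP her young brief server]; [NP Hiro] — that makes 6.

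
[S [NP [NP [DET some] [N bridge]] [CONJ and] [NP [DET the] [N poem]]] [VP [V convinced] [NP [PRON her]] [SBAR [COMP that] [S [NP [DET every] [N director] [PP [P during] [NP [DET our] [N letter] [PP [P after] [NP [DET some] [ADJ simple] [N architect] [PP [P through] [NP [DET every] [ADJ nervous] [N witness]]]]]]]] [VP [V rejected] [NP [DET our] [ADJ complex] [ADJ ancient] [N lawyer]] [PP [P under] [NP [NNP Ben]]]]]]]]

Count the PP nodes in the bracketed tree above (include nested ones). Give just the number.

4

Listing each PP by its span: [PP during our letter after some simple architect through every nervous witness]; [PP after some simple architect through every nervous witness]; [PP through every nervous witness]; [PP under Ben] — that makes 4.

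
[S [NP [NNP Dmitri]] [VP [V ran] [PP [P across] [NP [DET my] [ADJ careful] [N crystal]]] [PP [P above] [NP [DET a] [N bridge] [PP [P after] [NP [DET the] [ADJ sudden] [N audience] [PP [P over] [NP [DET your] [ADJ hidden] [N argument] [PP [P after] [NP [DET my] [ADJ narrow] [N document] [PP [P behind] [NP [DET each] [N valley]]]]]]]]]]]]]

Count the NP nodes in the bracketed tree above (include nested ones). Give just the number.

The NP constituents are: [NP Dmitri]; [NP my careful crystal]; [NP a bridge after the sudden audience over your hidden argument after my narrow document behind each valley]; [NP the sudden audience over your hidden argument after my narrow document behind each valley]; [NP your hidden argument after my narrow document behind each valley]; [NP my narrow document behind each valley] …. Total: 7.

7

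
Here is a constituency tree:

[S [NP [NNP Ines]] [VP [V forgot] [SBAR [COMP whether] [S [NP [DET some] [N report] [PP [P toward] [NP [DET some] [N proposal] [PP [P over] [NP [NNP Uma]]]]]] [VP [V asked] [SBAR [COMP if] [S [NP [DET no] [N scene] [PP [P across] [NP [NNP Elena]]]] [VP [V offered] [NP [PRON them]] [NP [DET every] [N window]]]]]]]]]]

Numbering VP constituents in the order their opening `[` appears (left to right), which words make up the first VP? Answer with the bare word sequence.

forgot whether some report toward some proposal over Uma asked if no scene across Elena offered them every window

Opening `[VP` markers occur at word positions 2, 11, 17; the first of these opens the constituent [VP forgot whether some report toward some proposal over Uma asked if no scene across Elena offered them every window].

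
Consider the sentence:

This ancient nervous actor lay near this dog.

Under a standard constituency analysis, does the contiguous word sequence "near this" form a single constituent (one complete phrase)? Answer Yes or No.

No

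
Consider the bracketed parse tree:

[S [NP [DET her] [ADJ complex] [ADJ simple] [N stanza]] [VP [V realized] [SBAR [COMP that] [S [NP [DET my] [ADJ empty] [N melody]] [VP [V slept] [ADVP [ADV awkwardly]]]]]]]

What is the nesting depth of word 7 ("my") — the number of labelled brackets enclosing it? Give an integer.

6

Counting open brackets not yet closed at "my": [S [VP [SBAR [S [NP [DET = 6.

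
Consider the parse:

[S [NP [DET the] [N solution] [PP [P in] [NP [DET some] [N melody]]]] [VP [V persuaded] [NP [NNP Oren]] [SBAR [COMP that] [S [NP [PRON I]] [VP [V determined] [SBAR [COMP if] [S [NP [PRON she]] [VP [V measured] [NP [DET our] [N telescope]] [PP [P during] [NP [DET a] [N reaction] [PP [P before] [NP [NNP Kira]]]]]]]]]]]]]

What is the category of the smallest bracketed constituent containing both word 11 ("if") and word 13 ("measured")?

SBAR

Both words fall inside [SBAR if she measured our telescope during a reaction before Kira] (words 11–20), and no smaller constituent contains them both. Label: SBAR.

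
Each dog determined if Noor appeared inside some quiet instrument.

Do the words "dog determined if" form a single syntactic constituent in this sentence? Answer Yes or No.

No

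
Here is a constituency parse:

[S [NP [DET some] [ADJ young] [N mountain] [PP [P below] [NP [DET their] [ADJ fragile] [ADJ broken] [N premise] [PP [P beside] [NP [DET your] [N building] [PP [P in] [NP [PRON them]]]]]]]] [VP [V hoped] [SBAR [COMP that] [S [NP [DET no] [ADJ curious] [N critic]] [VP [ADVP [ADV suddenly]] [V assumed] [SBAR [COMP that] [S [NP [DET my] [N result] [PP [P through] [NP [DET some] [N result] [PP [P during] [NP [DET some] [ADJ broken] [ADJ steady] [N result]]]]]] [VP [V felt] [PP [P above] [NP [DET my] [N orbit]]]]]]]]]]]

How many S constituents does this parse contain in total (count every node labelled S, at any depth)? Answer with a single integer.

The S constituents are: [S some young mountain below their fragile broken premise beside your building in them hoped that no curious critic suddenly assumed that my result through some result during some broken steady result felt above my orbit]; [S no curious critic suddenly assumed that my result through some result during some broken steady result felt above my orbit]; [S my result through some result during some broken steady result felt above my orbit]. Total: 3.

3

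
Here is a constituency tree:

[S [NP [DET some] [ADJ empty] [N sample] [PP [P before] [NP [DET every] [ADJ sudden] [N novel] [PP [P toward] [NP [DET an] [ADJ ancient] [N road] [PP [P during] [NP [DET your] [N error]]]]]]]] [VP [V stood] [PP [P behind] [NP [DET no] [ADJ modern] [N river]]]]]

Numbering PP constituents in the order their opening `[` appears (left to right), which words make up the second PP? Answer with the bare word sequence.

toward an ancient road during your error

In left-to-right order the PP constituents are "before every sudden novel toward an ancient road during your error"; "toward an ancient road during your error"; "during your error"; "behind no modern river". Number 2 is "toward an ancient road during your error".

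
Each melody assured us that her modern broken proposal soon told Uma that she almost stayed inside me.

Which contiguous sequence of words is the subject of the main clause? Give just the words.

each melody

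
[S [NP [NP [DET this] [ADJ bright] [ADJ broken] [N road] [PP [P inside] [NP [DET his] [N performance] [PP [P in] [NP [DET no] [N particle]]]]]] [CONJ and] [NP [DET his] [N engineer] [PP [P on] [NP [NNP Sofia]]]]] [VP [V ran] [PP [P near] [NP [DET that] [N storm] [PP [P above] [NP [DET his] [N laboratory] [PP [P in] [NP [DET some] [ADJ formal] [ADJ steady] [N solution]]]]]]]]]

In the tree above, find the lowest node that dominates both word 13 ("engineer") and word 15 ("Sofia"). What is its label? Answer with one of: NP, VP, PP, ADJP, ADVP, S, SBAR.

NP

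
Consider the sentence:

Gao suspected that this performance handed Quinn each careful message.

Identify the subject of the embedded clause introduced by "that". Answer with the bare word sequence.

"this performance" is the NP that combines with the VP headed by "handed" to form the embedded clause introduced by "that" — the subject.

this performance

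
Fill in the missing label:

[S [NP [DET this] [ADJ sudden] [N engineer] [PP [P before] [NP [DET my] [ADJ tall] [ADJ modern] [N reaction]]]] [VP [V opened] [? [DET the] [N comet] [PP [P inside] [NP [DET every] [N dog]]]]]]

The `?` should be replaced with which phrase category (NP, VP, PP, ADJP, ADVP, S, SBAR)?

The `?` node immediately contains: DET 'the', N 'comet', PP. That is the internal structure of a noun phrase, so the label is NP.

NP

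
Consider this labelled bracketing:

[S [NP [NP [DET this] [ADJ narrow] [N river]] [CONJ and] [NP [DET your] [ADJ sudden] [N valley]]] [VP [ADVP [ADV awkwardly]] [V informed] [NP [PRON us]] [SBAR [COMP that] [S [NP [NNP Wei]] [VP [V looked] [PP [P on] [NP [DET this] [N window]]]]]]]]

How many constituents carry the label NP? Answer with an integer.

6

Listing each NP by its span: [NP this narrow river and your sudden valley]; [NP this narrow river]; [NP your sudden valley]; [NP us]; [NP Wei]; [NP this window] — that makes 6.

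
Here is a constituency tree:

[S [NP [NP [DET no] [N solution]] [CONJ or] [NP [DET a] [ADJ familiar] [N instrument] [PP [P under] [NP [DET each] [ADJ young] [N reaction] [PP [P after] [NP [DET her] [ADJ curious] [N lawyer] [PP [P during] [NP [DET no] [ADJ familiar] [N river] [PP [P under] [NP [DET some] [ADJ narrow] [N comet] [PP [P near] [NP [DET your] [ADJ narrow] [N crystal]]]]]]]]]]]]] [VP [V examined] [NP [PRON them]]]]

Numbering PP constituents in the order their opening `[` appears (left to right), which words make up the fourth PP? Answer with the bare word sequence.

under some narrow comet near your narrow crystal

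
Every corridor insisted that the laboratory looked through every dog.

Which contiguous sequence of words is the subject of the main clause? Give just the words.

every corridor

"every corridor" is the NP that combines with the VP headed by "insisted" to form the main clause — the subject.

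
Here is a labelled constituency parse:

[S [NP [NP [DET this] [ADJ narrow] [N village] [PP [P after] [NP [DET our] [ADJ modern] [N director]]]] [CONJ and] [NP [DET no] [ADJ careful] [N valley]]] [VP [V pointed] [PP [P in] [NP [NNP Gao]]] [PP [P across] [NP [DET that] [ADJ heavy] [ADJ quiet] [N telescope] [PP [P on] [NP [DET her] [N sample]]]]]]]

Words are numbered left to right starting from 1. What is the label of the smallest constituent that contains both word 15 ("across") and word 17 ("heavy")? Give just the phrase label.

PP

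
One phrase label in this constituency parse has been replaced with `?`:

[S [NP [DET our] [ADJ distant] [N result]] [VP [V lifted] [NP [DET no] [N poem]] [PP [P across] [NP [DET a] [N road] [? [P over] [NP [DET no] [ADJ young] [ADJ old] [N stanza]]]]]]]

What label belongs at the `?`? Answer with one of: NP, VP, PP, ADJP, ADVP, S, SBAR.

PP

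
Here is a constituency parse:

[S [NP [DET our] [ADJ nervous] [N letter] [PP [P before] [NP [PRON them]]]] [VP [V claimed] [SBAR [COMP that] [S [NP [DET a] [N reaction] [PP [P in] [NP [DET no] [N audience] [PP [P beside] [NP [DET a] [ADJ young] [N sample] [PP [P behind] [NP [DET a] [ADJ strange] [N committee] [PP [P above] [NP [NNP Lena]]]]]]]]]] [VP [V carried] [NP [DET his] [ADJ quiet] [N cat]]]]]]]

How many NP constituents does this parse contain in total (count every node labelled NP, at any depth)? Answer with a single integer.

Scanning left to right, an opening `[NP` appears at word positions 1, 5, 8, 11, 14, 18, 22, 24 — 8 in total.

8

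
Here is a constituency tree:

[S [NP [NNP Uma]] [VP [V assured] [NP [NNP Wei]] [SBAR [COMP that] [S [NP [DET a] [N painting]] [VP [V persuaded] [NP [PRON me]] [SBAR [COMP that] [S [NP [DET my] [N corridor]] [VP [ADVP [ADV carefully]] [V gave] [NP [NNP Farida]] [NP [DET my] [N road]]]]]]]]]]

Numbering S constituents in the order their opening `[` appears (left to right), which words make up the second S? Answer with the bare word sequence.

a painting persuaded me that my corridor carefully gave Farida my road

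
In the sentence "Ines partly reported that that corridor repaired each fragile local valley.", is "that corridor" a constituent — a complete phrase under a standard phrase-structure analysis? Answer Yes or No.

The sequence corresponds to a single NP node — the noun phrase "that corridor".

Yes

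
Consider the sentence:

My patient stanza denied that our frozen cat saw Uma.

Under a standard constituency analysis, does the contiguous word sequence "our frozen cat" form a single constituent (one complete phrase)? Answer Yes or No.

"our frozen cat" is exactly the noun phrase [NP our frozen cat], a complete constituent.

Yes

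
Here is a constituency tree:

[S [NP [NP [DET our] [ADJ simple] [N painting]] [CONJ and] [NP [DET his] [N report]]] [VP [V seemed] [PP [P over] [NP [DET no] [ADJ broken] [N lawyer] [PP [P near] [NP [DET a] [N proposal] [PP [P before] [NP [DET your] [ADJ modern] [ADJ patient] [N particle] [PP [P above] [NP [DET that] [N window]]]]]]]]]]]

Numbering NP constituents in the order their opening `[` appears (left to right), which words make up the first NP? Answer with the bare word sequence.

The NP opening brackets appear, in order, over: "our simple painting and his report"; "our simple painting"; "his report"; "no broken lawyer near a proposal before your modern patient particle above that window"; "a proposal before your modern patient particle above that window"; "your modern patient particle above that window"; "that window". The first one spans "our simple painting and his report".

our simple painting and his report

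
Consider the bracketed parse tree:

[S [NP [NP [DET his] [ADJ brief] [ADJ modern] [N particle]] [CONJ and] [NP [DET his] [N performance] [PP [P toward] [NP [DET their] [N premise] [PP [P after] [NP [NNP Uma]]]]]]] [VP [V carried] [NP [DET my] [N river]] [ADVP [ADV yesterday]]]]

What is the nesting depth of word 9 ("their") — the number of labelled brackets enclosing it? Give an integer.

The word sits inside DET, which is inside NP, inside PP, inside NP, inside NP, inside S — 6 brackets in all.

6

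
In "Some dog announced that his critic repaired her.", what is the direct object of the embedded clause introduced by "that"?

her

Within the embedded clause introduced by "that", the direct object of "repaired" is "her".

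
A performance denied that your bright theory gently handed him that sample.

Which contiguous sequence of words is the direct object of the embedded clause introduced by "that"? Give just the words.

that sample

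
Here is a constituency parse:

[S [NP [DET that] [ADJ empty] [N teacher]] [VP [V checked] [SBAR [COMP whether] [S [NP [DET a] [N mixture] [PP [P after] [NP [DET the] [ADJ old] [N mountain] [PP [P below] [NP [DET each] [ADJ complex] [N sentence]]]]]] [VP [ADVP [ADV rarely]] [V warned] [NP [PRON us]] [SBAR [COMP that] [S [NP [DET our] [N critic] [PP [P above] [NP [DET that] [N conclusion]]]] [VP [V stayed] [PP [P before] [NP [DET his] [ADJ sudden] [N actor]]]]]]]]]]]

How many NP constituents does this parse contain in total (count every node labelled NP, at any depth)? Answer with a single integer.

The NP constituents are: [NP that empty teacher]; [NP a mixture after the old mountain below each complex sentence]; [NP the old mountain below each complex sentence]; [NP each complex sentence]; [NP us]; [NP our critic above that conclusion] …. Total: 8.

8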